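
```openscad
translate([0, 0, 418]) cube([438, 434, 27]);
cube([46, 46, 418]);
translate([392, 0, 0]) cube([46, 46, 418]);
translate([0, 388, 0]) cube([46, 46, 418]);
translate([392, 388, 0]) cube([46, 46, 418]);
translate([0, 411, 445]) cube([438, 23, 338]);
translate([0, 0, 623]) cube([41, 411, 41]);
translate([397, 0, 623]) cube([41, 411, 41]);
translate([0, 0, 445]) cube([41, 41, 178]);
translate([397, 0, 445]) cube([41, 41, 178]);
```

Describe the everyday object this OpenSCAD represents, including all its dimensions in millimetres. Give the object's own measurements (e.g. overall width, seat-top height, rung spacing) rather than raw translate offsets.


A chair. The seat is a 438×434×27 mm slab with its top at z = 445 mm, on four 46×46 mm corner legs (flush with the seat edges, standing on z = 0). A flat backrest 23 mm thick, 338 mm tall, spans the full seat width and rises from the seat top along its +y edge, rear face flush with the rear of the seat. Two armrests of 41×41 mm section run along each side from the seat's front edge to the front of the backrest, top faces 219 mm above the seat top and outer faces flush with the seat's x-edges; a 41×41 mm post under the front of each armrest stands on the seat at the front corner.


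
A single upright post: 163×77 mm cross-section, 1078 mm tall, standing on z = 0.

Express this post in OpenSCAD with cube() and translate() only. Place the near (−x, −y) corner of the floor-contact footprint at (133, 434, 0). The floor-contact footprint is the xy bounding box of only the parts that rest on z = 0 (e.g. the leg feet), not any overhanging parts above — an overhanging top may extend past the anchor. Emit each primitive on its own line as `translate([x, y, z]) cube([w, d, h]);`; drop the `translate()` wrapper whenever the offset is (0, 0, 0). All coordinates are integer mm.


translate([133, 434, 0]) cube([163, 77, 1078]);


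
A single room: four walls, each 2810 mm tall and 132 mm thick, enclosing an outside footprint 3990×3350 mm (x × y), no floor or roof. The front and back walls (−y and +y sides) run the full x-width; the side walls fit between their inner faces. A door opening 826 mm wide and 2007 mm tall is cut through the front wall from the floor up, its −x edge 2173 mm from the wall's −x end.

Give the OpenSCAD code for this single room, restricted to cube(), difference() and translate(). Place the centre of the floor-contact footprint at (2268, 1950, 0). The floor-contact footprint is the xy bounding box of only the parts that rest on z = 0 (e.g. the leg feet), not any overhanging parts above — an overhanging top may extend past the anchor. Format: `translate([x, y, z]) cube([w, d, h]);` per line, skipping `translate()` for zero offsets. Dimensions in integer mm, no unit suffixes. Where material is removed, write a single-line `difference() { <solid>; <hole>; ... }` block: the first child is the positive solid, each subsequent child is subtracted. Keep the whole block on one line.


difference() { translate([273, 275, 0]) cube([3990, 132, 2810]); translate([2446, 275, 0]) cube([826, 132, 2007]); }
translate([273, 3493, 0]) cube([3990, 132, 2810]);
translate([273, 407, 0]) cube([132, 3086, 2810]);
translate([4131, 407, 0]) cube([132, 3086, 2810]);


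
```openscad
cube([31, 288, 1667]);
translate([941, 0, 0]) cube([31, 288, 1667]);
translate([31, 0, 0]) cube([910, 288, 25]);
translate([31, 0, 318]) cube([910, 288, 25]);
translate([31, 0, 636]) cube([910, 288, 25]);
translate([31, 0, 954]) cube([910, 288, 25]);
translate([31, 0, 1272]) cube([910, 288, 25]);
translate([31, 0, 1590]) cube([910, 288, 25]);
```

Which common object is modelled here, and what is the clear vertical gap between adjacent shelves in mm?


A bookshelf. The clear shelf gap is 293 mm.

Two tall side panels with 6 horizontal boards between them — a bookshelf. The first two shelf undersides are at z = 0 and z = 318; with shelf thickness 25, the clear gap is 318 − 0 − 25 = 293 mm.


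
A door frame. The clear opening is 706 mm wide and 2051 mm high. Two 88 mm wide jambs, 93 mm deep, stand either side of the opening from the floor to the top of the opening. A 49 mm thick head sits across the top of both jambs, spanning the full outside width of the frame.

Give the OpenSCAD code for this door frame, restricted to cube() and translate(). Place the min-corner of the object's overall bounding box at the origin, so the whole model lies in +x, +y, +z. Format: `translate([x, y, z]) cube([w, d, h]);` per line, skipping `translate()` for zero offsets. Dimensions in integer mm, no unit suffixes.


cube([88, 93, 2051]);
translate([794, 0, 0]) cube([88, 93, 2051]);
translate([0, 0, 2051]) cube([882, 93, 49]);


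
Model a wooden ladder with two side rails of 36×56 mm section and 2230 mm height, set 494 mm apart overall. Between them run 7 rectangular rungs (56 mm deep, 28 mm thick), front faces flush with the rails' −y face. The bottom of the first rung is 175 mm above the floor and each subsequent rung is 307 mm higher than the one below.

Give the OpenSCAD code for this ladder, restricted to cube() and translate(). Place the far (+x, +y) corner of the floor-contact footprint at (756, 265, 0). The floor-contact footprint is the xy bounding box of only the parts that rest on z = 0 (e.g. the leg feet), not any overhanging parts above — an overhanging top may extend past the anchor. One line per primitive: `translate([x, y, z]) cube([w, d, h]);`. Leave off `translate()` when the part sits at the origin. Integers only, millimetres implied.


translate([262, 209, 0]) cube([36, 56, 2230]);
translate([720, 209, 0]) cube([36, 56, 2230]);
translate([298, 209, 175]) cube([422, 56, 28]);
translate([298, 209, 482]) cube([422, 56, 28]);
translate([298, 209, 789]) cube([422, 56, 28]);
translate([298, 209, 1096]) cube([422, 56, 28]);
translate([298, 209, 1403]) cube([422, 56, 28]);
translate([298, 209, 1710]) cube([422, 56, 28]);
translate([298, 209, 2017]) cube([422, 56, 28]);


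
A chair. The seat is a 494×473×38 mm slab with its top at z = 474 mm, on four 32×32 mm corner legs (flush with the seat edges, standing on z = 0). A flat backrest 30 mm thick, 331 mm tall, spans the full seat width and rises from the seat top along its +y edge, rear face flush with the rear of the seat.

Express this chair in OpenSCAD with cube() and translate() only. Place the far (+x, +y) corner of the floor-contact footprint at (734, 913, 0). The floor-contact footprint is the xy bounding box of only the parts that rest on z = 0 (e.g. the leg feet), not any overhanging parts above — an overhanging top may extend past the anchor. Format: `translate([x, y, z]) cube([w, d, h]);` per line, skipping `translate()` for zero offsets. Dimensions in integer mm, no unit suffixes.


translate([240, 440, 436]) cube([494, 473, 38]);
translate([240, 440, 0]) cube([32, 32, 436]);
translate([702, 440, 0]) cube([32, 32, 436]);
translate([240, 881, 0]) cube([32, 32, 436]);
translate([702, 881, 0]) cube([32, 32, 436]);
translate([240, 883, 474]) cube([494, 30, 331]);


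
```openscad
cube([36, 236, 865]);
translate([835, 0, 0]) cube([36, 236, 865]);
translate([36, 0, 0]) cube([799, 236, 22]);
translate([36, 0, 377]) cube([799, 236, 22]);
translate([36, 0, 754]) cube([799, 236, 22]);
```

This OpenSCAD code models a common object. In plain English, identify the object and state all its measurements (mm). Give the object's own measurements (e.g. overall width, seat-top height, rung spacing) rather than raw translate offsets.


An open bookshelf. Two side panels, each 36 mm thick, 236 mm deep and 865 mm tall, stand 871 mm apart (outside-to-outside). Between them sit 3 shelves, each 22 mm thick and 236 mm deep, spanning the full gap between the sides. The bottom shelf rests on the floor (its underside at z = 0) and the clear gap between one shelf's top and the next shelf's underside is 355 mm.


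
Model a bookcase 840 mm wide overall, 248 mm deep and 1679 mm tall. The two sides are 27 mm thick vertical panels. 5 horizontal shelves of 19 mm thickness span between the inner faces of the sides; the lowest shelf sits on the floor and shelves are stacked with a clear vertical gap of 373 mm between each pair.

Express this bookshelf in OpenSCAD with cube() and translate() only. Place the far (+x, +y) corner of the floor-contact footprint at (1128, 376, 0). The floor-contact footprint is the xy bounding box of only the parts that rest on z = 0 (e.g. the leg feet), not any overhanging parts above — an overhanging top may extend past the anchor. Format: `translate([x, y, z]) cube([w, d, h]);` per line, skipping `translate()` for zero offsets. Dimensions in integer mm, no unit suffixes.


translate([288, 128, 0]) cube([27, 248, 1679]);
translate([1101, 128, 0]) cube([27, 248, 1679]);
translate([315, 128, 0]) cube([786, 248, 19]);
translate([315, 128, 392]) cube([786, 248, 19]);
translate([315, 128, 784]) cube([786, 248, 19]);
translate([315, 128, 1176]) cube([786, 248, 19]);
translate([315, 128, 1568]) cube([786, 248, 19]);


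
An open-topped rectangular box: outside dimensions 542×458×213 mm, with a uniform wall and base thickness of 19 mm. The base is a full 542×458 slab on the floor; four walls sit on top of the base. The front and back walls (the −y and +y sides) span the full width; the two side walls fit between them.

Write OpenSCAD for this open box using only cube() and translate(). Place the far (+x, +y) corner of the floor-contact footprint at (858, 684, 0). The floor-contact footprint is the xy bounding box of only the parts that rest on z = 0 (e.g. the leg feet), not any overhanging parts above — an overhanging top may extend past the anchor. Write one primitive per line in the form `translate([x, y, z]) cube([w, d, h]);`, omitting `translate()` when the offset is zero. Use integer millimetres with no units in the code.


translate([316, 226, 0]) cube([542, 458, 19]);
translate([316, 226, 19]) cube([542, 19, 194]);
translate([316, 665, 19]) cube([542, 19, 194]);
translate([316, 245, 19]) cube([19, 420, 194]);
translate([839, 245, 19]) cube([19, 420, 194]);


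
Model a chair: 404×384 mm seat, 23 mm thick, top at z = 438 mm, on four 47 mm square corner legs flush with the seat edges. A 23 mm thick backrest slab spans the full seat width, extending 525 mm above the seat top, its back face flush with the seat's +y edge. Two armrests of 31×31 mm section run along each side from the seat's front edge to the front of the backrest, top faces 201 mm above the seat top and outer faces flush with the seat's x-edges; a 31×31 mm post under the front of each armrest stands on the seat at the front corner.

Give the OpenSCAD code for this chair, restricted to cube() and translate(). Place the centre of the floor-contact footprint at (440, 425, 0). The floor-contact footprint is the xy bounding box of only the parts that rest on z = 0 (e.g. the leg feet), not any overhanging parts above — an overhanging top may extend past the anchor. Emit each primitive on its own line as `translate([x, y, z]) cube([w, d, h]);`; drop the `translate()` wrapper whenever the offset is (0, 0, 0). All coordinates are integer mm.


translate([238, 233, 415]) cube([404, 384, 23]);
translate([238, 233, 0]) cube([47, 47, 415]);
translate([595, 233, 0]) cube([47, 47, 415]);
translate([238, 570, 0]) cube([47, 47, 415]);
translate([595, 570, 0]) cube([47, 47, 415]);
translate([238, 594, 438]) cube([404, 23, 525]);
translate([238, 233, 608]) cube([31, 361, 31]);
translate([611, 233, 608]) cube([31, 361, 31]);
translate([238, 233, 438]) cube([31, 31, 170]);
translate([611, 233, 438]) cube([31, 31, 170]);


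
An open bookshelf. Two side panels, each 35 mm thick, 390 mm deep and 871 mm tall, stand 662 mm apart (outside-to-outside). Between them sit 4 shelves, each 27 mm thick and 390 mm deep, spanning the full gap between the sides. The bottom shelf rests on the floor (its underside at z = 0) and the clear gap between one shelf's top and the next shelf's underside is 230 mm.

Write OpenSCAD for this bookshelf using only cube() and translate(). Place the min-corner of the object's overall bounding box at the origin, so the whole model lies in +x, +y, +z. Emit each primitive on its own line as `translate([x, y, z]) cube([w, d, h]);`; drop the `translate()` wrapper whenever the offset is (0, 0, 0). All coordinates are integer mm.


cube([35, 390, 871]);
translate([627, 0, 0]) cube([35, 390, 871]);
translate([35, 0, 0]) cube([592, 390, 27]);
translate([35, 0, 257]) cube([592, 390, 27]);
translate([35, 0, 514]) cube([592, 390, 27]);
translate([35, 0, 771]) cube([592, 390, 27]);


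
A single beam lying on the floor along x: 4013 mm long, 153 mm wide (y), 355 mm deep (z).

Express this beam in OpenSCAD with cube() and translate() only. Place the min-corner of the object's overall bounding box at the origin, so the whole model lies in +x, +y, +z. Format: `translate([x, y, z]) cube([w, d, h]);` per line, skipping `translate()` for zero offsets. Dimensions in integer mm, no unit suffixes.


cube([4013, 153, 355]);


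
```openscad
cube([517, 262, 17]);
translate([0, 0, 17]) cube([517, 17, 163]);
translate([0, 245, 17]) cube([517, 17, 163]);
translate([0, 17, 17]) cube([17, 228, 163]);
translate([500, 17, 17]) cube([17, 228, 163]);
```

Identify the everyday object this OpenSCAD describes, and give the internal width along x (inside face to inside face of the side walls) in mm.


An open box. The internal width is 483 mm.

A 517×262 base slab with four walls standing on it — an open box. The base is 517 mm wide and the walls are 17 mm thick, so the internal width is 517 − 2 × 17 = 483 mm.


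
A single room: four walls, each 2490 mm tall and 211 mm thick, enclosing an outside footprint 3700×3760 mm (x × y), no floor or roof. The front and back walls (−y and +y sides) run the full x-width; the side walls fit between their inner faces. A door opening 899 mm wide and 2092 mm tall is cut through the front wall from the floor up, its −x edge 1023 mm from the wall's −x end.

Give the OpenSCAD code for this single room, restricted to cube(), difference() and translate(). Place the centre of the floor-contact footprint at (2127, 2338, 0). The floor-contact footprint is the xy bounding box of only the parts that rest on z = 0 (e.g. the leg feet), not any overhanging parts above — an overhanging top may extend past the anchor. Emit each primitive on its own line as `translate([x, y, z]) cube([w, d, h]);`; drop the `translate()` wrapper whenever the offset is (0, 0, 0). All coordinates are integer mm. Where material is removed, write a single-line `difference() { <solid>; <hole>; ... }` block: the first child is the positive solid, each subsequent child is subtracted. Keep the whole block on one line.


difference() { translate([277, 458, 0]) cube([3700, 211, 2490]); translate([1300, 458, 0]) cube([899, 211, 2092]); }
translate([277, 4007, 0]) cube([3700, 211, 2490]);
translate([277, 669, 0]) cube([211, 3338, 2490]);
translate([3766, 669, 0]) cube([211, 3338, 2490]);


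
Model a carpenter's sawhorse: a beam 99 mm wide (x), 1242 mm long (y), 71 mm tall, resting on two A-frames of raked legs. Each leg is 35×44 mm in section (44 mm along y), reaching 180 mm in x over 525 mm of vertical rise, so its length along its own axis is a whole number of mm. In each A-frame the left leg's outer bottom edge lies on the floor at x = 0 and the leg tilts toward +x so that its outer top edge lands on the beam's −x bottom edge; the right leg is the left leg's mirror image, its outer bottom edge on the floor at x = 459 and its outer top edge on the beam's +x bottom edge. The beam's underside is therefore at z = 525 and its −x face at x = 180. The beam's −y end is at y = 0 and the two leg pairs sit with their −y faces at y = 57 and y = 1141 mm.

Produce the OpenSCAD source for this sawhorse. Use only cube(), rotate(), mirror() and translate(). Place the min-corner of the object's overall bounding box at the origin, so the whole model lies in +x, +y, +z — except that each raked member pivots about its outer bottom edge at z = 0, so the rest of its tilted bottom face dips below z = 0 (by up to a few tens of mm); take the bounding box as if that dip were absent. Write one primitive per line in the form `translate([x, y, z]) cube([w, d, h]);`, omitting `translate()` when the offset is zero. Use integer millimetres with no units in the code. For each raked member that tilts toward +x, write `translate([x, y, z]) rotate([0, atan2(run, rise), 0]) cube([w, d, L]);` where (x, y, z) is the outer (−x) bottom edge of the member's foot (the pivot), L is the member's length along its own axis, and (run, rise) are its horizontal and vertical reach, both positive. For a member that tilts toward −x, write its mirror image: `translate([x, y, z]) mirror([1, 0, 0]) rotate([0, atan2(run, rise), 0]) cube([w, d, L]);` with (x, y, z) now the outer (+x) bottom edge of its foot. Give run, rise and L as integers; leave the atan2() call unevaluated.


translate([180, 0, 525]) cube([99, 1242, 71]);
translate([0, 57, 0]) rotate([0, atan2(180, 525), 0]) cube([35, 44, 555]);
translate([459, 57, 0]) mirror([1, 0, 0]) rotate([0, atan2(180, 525), 0]) cube([35, 44, 555]);
translate([0, 1141, 0]) rotate([0, atan2(180, 525), 0]) cube([35, 44, 555]);
translate([459, 1141, 0]) mirror([1, 0, 0]) rotate([0, atan2(180, 525), 0]) cube([35, 44, 555]);


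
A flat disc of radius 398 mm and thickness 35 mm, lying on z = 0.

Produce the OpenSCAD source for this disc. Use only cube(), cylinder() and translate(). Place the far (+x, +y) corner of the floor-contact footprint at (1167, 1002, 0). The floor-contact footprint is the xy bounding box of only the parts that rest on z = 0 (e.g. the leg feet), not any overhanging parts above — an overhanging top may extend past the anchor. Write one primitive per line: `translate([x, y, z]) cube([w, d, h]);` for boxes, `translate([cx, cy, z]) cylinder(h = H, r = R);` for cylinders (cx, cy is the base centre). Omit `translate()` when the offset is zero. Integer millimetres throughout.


translate([769, 604, 0]) cylinder(h = 35, r = 398);


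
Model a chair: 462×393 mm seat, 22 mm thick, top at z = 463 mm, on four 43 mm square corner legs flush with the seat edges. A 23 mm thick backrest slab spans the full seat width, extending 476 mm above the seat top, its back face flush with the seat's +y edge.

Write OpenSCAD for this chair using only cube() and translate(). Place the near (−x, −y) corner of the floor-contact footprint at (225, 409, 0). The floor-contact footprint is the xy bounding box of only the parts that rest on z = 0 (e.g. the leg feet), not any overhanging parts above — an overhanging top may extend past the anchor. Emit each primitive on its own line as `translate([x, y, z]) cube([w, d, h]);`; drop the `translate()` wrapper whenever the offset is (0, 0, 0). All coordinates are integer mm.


translate([225, 409, 441]) cube([462, 393, 22]);
translate([225, 409, 0]) cube([43, 43, 441]);
translate([644, 409, 0]) cube([43, 43, 441]);
translate([225, 759, 0]) cube([43, 43, 441]);
translate([644, 759, 0]) cube([43, 43, 441]);
translate([225, 779, 463]) cube([462, 23, 476]);


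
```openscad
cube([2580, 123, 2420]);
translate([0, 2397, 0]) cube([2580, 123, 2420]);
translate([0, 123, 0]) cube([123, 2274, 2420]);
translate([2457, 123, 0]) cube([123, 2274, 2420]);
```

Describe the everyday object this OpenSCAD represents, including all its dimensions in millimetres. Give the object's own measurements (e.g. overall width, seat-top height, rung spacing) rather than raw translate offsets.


The wall frame of a small rectangular building: four walls, each 2420 mm tall and 123 mm thick, enclosing a footprint 2580 mm (x) by 2520 mm (y) outside-to-outside, with no floor or roof. The front and back walls (the −y and +y sides) span the full width; the two side walls fit between them.


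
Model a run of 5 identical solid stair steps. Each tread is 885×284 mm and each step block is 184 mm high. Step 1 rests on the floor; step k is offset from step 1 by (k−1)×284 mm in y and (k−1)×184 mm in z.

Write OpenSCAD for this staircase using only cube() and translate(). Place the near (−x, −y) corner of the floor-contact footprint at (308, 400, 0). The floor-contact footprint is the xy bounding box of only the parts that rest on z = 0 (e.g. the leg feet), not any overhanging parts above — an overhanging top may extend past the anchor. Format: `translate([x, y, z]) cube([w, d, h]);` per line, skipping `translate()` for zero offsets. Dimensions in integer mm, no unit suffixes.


translate([308, 400, 0]) cube([885, 284, 184]);
translate([308, 684, 184]) cube([885, 284, 184]);
translate([308, 968, 368]) cube([885, 284, 184]);
translate([308, 1252, 552]) cube([885, 284, 184]);
translate([308, 1536, 736]) cube([885, 284, 184]);


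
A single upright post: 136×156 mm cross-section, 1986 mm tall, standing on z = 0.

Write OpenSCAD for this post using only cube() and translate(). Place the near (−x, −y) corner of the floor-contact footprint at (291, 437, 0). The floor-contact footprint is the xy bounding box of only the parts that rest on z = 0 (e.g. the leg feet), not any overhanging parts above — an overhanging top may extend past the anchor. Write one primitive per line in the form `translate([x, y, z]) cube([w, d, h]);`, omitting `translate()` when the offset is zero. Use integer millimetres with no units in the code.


translate([291, 437, 0]) cube([136, 156, 1986]);


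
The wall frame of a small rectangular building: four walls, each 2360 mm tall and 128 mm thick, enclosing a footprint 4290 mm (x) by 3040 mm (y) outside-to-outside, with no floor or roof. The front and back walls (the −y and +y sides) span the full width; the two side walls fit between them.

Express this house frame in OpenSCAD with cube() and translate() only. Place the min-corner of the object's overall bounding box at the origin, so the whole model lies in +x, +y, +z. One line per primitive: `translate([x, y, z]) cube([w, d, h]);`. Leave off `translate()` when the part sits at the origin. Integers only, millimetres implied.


cube([4290, 128, 2360]);
translate([0, 2912, 0]) cube([4290, 128, 2360]);
translate([0, 128, 0]) cube([128, 2784, 2360]);
translate([4162, 128, 0]) cube([128, 2784, 2360]);


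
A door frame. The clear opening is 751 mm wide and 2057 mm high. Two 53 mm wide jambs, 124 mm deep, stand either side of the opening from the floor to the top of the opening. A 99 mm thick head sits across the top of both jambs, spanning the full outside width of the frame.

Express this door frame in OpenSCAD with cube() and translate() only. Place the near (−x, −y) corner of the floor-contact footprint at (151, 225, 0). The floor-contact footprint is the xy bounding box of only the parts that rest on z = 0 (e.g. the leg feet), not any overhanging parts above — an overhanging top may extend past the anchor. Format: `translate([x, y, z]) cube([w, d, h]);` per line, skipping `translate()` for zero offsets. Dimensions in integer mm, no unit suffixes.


translate([151, 225, 0]) cube([53, 124, 2057]);
translate([955, 225, 0]) cube([53, 124, 2057]);
translate([151, 225, 2057]) cube([857, 124, 99]);


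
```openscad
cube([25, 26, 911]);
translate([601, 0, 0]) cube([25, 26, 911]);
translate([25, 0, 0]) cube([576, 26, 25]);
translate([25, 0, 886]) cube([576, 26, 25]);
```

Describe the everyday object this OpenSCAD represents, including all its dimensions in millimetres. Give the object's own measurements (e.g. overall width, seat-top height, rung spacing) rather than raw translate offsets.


A rectangular picture frame lying in the x–z plane (depth along y). The opening is 576 mm wide (x) by 861 mm tall (z), surrounded by a border 25 mm wide on all four sides. The frame is 26 mm deep and is made of two full-height vertical stiles with two horizontal rails fitted between them.


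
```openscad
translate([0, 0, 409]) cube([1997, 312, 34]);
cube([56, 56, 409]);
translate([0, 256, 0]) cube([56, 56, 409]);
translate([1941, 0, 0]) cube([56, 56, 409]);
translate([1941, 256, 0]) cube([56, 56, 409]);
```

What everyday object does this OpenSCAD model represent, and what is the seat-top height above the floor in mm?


A bench. The seat-top height is 443 mm.

A long slab on four corner posts — a bench. The slab sits at z = 409 with thickness 34, so the top is 409 + 34 = 443 mm.


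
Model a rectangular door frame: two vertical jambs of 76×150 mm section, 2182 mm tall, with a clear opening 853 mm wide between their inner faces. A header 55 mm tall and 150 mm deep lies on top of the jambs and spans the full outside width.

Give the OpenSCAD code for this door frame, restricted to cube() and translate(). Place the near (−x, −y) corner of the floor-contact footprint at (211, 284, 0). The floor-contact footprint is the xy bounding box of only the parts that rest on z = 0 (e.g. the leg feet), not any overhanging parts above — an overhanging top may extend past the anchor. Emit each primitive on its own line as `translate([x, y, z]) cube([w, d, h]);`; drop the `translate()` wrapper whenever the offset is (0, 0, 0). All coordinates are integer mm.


translate([211, 284, 0]) cube([76, 150, 2182]);
translate([1140, 284, 0]) cube([76, 150, 2182]);
translate([211, 284, 2182]) cube([1005, 150, 55]);


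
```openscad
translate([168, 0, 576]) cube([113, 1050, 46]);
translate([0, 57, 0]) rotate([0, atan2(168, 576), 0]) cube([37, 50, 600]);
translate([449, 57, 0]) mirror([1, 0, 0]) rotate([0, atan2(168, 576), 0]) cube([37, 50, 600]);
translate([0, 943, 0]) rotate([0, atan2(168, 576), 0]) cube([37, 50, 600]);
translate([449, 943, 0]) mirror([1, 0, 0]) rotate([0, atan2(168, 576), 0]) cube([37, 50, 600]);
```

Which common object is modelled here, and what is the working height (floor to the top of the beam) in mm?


A sawhorse. The overall height is 622 mm.

A beam across two mirrored pairs of raked legs — a sawhorse. The beam's underside is at z = 576 (matching the legs' vertical rise in atan2(168, 576)) and the beam is 46 mm tall, so its top is at 576 + 46 = 622 mm. The raked legs top out at the beam's underside, so that is the highest point.


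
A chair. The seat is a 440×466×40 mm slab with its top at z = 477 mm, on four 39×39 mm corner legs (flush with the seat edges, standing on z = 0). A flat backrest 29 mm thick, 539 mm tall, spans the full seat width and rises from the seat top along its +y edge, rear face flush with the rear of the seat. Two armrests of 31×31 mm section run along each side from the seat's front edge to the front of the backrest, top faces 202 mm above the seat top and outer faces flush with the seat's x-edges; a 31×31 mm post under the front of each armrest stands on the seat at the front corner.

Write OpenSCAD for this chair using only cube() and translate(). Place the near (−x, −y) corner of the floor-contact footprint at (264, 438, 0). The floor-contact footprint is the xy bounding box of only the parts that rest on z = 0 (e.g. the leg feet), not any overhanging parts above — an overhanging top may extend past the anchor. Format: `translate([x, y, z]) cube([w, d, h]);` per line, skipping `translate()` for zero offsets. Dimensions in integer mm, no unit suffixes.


translate([264, 438, 437]) cube([440, 466, 40]);
translate([264, 438, 0]) cube([39, 39, 437]);
translate([665, 438, 0]) cube([39, 39, 437]);
translate([264, 865, 0]) cube([39, 39, 437]);
translate([665, 865, 0]) cube([39, 39, 437]);
translate([264, 875, 477]) cube([440, 29, 539]);
translate([264, 438, 648]) cube([31, 437, 31]);
translate([673, 438, 648]) cube([31, 437, 31]);
translate([264, 438, 477]) cube([31, 31, 171]);
translate([673, 438, 477]) cube([31, 31, 171]);


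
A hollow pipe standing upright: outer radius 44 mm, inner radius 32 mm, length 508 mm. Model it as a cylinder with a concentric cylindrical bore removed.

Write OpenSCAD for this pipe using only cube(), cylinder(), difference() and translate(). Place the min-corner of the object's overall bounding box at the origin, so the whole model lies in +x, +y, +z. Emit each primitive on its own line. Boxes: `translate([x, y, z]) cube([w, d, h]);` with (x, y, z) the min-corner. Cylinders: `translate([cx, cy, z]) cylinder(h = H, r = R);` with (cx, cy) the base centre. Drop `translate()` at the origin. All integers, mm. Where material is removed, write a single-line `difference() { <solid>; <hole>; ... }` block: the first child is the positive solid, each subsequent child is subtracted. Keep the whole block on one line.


difference() { translate([44, 44, 0]) cylinder(h = 508, r = 44); translate([44, 44, 0]) cylinder(h = 508, r = 32); }


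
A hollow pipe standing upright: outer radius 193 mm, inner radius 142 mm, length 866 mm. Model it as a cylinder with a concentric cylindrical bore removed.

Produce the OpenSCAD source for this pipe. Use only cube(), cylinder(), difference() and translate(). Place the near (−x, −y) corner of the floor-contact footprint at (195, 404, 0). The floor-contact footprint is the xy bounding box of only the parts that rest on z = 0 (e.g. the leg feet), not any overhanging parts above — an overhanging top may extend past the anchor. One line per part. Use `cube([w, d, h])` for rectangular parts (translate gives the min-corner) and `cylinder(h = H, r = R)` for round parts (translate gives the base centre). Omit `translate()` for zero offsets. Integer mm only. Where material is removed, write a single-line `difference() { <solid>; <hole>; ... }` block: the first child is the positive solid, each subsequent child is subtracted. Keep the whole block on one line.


difference() { translate([388, 597, 0]) cylinder(h = 866, r = 193); translate([388, 597, 0]) cylinder(h = 866, r = 142); }


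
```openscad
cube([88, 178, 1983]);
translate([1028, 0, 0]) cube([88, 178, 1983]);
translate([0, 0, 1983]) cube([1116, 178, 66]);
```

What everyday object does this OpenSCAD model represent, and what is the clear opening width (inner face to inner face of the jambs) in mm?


A door frame. The clear opening width is 940 mm.

Two 1983 mm tall posts with a header on top — a door frame. The left jamb is 88 mm wide at x = 0; the right jamb starts at x = 1028. The clear opening is 1028 − 88 = 940 mm.


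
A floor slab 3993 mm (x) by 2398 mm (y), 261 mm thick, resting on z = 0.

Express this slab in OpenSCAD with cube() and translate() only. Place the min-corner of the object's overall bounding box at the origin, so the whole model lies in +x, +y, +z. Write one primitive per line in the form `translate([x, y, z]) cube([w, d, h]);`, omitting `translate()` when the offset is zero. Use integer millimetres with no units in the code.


cube([3993, 2398, 261]);


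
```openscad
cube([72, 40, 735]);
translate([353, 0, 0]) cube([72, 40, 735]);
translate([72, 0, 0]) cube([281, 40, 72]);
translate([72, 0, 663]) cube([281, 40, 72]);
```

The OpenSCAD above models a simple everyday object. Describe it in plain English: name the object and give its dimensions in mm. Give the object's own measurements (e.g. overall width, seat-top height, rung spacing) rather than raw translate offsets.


A rectangular picture frame lying in the x–z plane (depth along y). The opening is 281 mm wide (x) by 591 mm tall (z), surrounded by a border 72 mm wide on all four sides. The frame is 40 mm deep and is made of two full-height vertical stiles with two horizontal rails fitted between them.


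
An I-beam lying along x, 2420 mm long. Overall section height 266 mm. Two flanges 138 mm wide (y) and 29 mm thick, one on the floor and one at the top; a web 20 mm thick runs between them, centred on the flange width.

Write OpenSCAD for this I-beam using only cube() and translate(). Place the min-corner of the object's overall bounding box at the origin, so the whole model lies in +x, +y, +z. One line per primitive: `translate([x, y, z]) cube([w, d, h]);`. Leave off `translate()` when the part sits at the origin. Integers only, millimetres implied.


cube([2420, 138, 29]);
translate([0, 59, 29]) cube([2420, 20, 208]);
translate([0, 0, 237]) cube([2420, 138, 29]);


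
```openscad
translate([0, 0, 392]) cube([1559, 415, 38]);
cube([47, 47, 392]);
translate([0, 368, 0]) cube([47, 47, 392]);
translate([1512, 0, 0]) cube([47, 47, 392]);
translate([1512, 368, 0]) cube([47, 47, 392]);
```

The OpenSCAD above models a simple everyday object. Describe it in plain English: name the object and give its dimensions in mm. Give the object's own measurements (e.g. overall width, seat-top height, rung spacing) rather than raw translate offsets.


A bench: a 1559×415 mm seat slab, 38 mm thick, top at z = 430 mm, on four 47×47 mm square legs flush with the seat corners and standing on z = 0.


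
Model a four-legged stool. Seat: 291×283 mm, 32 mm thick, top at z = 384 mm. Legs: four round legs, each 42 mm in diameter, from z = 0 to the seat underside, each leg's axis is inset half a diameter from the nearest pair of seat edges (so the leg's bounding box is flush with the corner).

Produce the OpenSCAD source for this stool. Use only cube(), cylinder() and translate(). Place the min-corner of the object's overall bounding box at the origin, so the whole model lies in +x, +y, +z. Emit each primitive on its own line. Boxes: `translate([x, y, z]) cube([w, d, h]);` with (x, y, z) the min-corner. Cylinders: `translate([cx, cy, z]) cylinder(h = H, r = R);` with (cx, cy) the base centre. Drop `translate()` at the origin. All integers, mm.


// leg_h = 384 - 32 = 352
translate([0, 0, 352]) cube([291, 283, 32]);
translate([21, 21, 0]) cylinder(h = 352, r = 21);
translate([270, 21, 0]) cylinder(h = 352, r = 21);
translate([21, 262, 0]) cylinder(h = 352, r = 21);
translate([270, 262, 0]) cylinder(h = 352, r = 21);


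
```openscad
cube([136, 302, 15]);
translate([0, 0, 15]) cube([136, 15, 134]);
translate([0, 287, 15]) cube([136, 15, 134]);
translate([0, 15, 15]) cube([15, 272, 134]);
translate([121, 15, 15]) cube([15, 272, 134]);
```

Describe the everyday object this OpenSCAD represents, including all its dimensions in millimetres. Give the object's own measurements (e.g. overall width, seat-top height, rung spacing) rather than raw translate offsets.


An open-topped rectangular box: outside dimensions 136×302×149 mm, with a uniform wall and base thickness of 15 mm. The base is a full 136×302 slab on the floor; four walls sit on top of the base. The front and back walls (the −y and +y sides) span the full width; the two side walls fit between them.


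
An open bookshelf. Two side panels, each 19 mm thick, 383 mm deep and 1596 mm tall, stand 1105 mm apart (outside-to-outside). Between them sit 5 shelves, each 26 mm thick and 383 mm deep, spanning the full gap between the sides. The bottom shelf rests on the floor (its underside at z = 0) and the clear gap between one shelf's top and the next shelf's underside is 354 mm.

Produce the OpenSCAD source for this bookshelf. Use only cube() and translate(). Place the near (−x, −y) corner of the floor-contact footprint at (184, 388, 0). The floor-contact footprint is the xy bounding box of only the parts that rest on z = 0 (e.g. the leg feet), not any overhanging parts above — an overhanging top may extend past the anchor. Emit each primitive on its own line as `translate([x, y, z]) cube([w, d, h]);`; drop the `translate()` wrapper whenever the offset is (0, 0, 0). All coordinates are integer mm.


translate([184, 388, 0]) cube([19, 383, 1596]);
translate([1270, 388, 0]) cube([19, 383, 1596]);
translate([203, 388, 0]) cube([1067, 383, 26]);
translate([203, 388, 380]) cube([1067, 383, 26]);
translate([203, 388, 760]) cube([1067, 383, 26]);
translate([203, 388, 1140]) cube([1067, 383, 26]);
translate([203, 388, 1520]) cube([1067, 383, 26]);


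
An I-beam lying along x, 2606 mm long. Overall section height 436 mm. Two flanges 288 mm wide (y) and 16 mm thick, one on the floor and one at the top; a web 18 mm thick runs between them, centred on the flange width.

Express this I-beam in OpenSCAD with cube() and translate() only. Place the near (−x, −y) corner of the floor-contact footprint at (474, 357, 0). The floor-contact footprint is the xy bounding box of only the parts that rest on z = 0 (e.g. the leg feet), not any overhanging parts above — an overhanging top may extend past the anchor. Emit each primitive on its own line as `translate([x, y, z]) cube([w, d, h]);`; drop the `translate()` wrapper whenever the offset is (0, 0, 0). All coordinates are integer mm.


translate([474, 357, 0]) cube([2606, 288, 16]);
translate([474, 492, 16]) cube([2606, 18, 404]);
translate([474, 357, 420]) cube([2606, 288, 16]);


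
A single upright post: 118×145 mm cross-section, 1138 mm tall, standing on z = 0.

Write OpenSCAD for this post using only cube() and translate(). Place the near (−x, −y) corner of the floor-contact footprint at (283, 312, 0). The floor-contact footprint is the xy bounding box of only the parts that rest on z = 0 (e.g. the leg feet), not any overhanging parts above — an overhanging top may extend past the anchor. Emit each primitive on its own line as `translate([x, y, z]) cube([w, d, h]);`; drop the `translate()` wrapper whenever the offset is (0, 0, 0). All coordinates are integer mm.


translate([283, 312, 0]) cube([118, 145, 1138]);


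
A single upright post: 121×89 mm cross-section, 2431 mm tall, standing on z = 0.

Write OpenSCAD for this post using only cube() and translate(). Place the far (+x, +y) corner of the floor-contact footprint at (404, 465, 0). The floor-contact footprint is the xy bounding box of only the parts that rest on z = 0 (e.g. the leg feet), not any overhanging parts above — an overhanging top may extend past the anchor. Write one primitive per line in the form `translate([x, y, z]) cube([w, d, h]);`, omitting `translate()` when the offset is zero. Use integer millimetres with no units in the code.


translate([283, 376, 0]) cube([121, 89, 2431]);


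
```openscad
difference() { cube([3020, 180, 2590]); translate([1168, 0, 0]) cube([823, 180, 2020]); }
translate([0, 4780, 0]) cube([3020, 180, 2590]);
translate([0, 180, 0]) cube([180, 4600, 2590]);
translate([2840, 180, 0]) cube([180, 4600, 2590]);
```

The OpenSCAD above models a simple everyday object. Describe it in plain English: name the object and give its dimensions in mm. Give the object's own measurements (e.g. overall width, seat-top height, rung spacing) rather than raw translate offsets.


A single room: four walls, each 2590 mm tall and 180 mm thick, enclosing an outside footprint 3020×4960 mm (x × y), no floor or roof. The front and back walls (−y and +y sides) run the full x-width; the side walls fit between their inner faces. A door opening 823 mm wide and 2020 mm tall is cut through the front wall from the floor up, its −x edge 1168 mm from the wall's −x end.


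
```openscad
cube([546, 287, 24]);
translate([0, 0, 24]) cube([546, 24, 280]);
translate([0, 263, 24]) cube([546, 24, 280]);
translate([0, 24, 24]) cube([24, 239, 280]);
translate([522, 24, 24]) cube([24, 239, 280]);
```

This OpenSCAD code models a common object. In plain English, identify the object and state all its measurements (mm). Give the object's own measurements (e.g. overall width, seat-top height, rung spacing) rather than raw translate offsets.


An open-topped rectangular box: outside dimensions 546×287×304 mm, with a uniform wall and base thickness of 24 mm. The base is a full 546×287 slab on the floor; four walls sit on top of the base. The front and back walls (the −y and +y sides) span the full width; the two side walls fit between them.


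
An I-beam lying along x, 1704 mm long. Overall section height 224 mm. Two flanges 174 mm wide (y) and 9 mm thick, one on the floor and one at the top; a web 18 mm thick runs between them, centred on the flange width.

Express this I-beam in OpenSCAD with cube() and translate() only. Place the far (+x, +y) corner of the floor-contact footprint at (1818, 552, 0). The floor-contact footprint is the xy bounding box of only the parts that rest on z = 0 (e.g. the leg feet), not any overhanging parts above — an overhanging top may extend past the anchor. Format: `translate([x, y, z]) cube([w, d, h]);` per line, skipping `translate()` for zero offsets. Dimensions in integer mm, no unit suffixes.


translate([114, 378, 0]) cube([1704, 174, 9]);
translate([114, 456, 9]) cube([1704, 18, 206]);
translate([114, 378, 215]) cube([1704, 174, 9]);
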